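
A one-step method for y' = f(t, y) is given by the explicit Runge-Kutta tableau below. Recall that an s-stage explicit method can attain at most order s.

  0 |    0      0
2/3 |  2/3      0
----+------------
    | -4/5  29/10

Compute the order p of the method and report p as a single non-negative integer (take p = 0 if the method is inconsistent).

0

b = (-4/5, 29/10)
c = (0, 2/3)
Σ b_i: (-4/5)·1 + 29/10·1 = 21/10 ≠ 1 ⇒ order 0.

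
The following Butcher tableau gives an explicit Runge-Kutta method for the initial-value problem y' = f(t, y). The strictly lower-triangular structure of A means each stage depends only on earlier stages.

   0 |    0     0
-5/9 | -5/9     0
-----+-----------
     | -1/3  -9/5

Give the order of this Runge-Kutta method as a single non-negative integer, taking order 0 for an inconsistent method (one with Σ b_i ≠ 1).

b = (-1/3, -9/5)
c = (0, -5/9)
Σ b_i: (-1/3)·1 + (-9/5)·1 = -32/15 ≠ 1 ⇒ order 0.

0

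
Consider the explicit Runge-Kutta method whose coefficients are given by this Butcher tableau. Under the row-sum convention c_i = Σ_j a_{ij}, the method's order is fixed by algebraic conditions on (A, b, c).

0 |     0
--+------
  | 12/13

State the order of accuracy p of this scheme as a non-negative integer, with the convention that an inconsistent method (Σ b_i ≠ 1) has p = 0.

b = (12/13)
c = (0)
Σ b_i: 12/13·1 = 12/13 ≠ 1 ⇒ order 0.

0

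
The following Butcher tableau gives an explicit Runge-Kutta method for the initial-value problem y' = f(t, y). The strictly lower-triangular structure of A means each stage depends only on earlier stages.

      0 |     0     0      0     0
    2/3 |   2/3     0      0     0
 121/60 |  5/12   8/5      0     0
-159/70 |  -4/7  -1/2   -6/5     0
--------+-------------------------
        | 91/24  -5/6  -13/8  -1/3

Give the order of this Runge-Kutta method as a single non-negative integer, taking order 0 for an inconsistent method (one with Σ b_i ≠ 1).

1

b = (91/24, -5/6, -13/8, -1/3)
c = (0, 2/3, 121/60, -159/70)
Ac = (0, 0, 16/15, -413/150)
Σ b_i: 91/24·1 + (-5/6)·1 + (-13/8)·1 + (-1/3)·1 = 1 ✓
b·c: (-5/6)·2/3 + (-13/8)·121/60 + (-1/3)·(-159/70) = -31001/10080 ≠ 1/2 ⇒ order 1.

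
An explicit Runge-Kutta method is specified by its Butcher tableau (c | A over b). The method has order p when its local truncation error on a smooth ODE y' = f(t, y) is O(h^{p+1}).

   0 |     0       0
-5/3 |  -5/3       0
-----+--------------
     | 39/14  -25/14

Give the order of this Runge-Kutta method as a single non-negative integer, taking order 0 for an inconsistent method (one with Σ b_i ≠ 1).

1

b = (39/14, -25/14)
c = (0, -5/3)
Σ b_i: 39/14·1 + (-25/14)·1 = 1 ✓
b·c: (-25/14)·(-5/3) = 125/42 ≠ 1/2 ⇒ order 1.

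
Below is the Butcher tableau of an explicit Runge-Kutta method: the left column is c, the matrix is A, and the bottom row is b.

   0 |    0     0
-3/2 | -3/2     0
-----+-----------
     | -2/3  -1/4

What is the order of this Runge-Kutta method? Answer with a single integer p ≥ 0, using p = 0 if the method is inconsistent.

0

b = (-2/3, -1/4)
c = (0, -3/2)
Σ b_i: (-2/3)·1 + (-1/4)·1 = -11/12 ≠ 1 ⇒ order 0.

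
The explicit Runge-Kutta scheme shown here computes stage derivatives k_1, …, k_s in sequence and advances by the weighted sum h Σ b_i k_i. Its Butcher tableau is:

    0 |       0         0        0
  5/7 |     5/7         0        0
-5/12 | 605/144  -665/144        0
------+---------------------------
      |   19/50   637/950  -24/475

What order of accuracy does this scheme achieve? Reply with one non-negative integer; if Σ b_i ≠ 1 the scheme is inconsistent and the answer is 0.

b = (19/50, 637/950, -24/475)
c = (0, 5/7, -5/12)
Ac = (0, 0, -475/144)
Σ b_i: 19/50·1 + 637/950·1 + (-24/475)·1 = 1 ✓
b·c: 637/950·5/7 + (-24/475)·(-5/12) = 1/2 ✓
b·c²: 637/950·25/49 + (-24/475)·25/144 = 1/3 ✓
b·Ac: (-24/475)·(-475/144) = 1/6 ✓; 3 stages ⇒ order 3.

3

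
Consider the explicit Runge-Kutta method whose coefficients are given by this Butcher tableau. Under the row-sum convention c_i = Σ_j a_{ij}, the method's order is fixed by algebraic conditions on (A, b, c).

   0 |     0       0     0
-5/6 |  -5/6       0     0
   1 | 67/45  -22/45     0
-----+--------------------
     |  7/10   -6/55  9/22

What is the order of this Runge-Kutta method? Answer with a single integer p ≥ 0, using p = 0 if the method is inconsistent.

3

b = (7/10, -6/55, 9/22)
c = (0, -5/6, 1)
Ac = (0, 0, 11/27)
Σ b_i: 7/10·1 + (-6/55)·1 + 9/22·1 = 1 ✓
b·c: (-6/55)·(-5/6) + 9/22·1 = 1/2 ✓
b·c²: (-6/55)·25/36 + 9/22·1 = 1/3 ✓
b·Ac: 9/22·11/27 = 1/6 ✓; 3 stages ⇒ order 3.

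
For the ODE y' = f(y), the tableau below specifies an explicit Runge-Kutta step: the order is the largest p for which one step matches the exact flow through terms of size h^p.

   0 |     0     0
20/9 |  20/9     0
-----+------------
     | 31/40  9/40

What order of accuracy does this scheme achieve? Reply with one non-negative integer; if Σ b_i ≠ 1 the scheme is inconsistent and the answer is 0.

b = (31/40, 9/40)
c = (0, 20/9)
Σ b_i: 31/40·1 + 9/40·1 = 1 ✓
b·c: 9/40·20/9 = 1/2 ✓; 2 stages ⇒ order 2.

2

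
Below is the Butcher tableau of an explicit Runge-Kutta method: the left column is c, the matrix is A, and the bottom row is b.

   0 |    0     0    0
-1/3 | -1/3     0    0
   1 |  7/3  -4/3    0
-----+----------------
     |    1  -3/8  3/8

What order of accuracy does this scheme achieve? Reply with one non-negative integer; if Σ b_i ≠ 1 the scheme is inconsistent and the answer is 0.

3

b = (1, -3/8, 3/8)
c = (0, -1/3, 1)
Ac = (0, 0, 4/9)
Σ b_i: 1·1 + (-3/8)·1 + 3/8·1 = 1 ✓
b·c: (-3/8)·(-1/3) + 3/8·1 = 1/2 ✓
b·c²: (-3/8)·1/9 + 3/8·1 = 1/3 ✓
b·Ac: 3/8·4/9 = 1/6 ✓; 3 stages ⇒ order 3.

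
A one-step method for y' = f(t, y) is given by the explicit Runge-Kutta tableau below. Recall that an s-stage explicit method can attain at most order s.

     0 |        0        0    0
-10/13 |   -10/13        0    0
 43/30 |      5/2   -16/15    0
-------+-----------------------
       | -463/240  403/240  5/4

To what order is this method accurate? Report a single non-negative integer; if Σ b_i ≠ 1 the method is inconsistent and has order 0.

b = (-463/240, 403/240, 5/4)
c = (0, -10/13, 43/30)
Ac = (0, 0, 32/39)
Σ b_i: (-463/240)·1 + 403/240·1 + 5/4·1 = 1 ✓
b·c: 403/240·(-10/13) + 5/4·43/30 = 1/2 ✓
b·c²: 403/240·100/169 + 5/4·1849/900 = 33337/9360 ≠ 1/3 ⇒ order 2.
b·Ac: 5/4·32/39 = 40/39 ≠ 1/6

2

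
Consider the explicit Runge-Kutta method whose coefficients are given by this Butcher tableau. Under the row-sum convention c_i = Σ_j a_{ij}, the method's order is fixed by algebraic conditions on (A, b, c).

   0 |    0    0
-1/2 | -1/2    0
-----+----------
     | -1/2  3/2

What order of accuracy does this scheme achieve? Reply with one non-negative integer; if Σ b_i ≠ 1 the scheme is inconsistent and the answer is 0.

1

b = (-1/2, 3/2)
c = (0, -1/2)
Σ b_i: (-1/2)·1 + 3/2·1 = 1 ✓
b·c: 3/2·(-1/2) = -3/4 ≠ 1/2 ⇒ order 1.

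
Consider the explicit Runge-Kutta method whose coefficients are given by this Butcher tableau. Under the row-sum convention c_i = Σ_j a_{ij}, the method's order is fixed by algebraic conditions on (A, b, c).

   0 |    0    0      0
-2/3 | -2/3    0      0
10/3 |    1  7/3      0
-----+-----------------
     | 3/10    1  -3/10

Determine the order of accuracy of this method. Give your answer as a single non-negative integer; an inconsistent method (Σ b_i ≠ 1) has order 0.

b = (3/10, 1, -3/10)
c = (0, -2/3, 10/3)
Ac = (0, 0, -14/9)
Σ b_i: 3/10·1 + 1·1 + (-3/10)·1 = 1 ✓
b·c: 1·(-2/3) + (-3/10)·10/3 = -5/3 ≠ 1/2 ⇒ order 1.

1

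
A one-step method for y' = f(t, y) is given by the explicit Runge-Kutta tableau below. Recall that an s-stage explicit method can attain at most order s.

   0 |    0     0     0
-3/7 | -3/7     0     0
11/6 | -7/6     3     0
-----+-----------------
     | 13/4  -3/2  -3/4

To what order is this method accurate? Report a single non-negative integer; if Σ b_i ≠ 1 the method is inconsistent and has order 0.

b = (13/4, -3/2, -3/4)
c = (0, -3/7, 11/6)
Ac = (0, 0, -9/7)
Σ b_i: 13/4·1 + (-3/2)·1 + (-3/4)·1 = 1 ✓
b·c: (-3/2)·(-3/7) + (-3/4)·11/6 = -41/56 ≠ 1/2 ⇒ order 1.

1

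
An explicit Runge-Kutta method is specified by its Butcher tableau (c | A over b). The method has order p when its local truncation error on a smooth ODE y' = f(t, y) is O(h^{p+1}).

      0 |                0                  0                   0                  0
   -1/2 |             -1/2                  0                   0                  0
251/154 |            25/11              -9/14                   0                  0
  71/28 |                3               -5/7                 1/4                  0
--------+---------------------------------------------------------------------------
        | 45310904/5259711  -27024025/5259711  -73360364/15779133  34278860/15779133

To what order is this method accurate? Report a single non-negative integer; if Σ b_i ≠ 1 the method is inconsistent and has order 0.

3

b = (45310904/5259711, -27024025/5259711, -73360364/15779133, 34278860/15779133)
c = (0, -1/2, 251/154, 71/28)
Ac = (0, 0, 9/28, 471/616)
Σ b_i: 45310904/5259711·1 + (-27024025/5259711)·1 + (-73360364/15779133)·1 + 34278860/15779133·1 = 1 ✓
b·c: (-27024025/5259711)·(-1/2) + (-73360364/15779133)·251/154 + 34278860/15779133·71/28 = 1/2 ✓
b·c²: (-27024025/5259711)·1/4 + (-73360364/15779133)·63001/23716 + 34278860/15779133·5041/784 = 1/3 ✓
b·Ac: (-73360364/15779133)·9/28 + 34278860/15779133·471/616 = 1/6 ✓
b·c³: (-27024025/5259711)·(-1/8) + (-73360364/15779133)·15813251/3652264 + 34278860/15779133·357911/21952 = 240893264419/15119915888 ≠ 1/4 ⇒ order 3.
b·(c∘Ac): (-73360364/15779133)·2259/4312 + 34278860/15779133·33441/17248 = 523198169/294543816 ≠ 1/8
b·Ac²: (-73360364/15779133)·(-9/56) + 34278860/15779133·46061/94864 = 8757697013/4859972964 ≠ 1/12
b·A²c: 34278860/15779133·9/112 = 1224245/7012948 ≠ 1/24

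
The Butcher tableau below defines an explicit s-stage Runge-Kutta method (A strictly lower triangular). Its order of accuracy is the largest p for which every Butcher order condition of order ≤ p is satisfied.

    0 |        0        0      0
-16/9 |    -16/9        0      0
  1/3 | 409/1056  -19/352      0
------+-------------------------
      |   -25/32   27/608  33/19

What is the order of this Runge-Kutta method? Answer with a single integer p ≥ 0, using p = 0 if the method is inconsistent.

b = (-25/32, 27/608, 33/19)
c = (0, -16/9, 1/3)
Ac = (0, 0, 19/198)
Σ b_i: (-25/32)·1 + 27/608·1 + 33/19·1 = 1 ✓
b·c: 27/608·(-16/9) + 33/19·1/3 = 1/2 ✓
b·c²: 27/608·256/81 + 33/19·1/9 = 1/3 ✓
b·Ac: 33/19·19/198 = 1/6 ✓; 3 stages ⇒ order 3.

3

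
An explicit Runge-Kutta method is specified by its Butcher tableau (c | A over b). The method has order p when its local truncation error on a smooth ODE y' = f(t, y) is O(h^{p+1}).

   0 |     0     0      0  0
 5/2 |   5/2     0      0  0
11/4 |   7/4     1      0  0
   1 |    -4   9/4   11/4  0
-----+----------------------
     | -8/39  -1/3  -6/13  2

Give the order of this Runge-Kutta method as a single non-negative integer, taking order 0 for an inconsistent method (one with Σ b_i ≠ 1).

1

b = (-8/39, -1/3, -6/13, 2)
c = (0, 5/2, 11/4, 1)
Ac = (0, 0, 5/2, 211/16)
Σ b_i: (-8/39)·1 + (-1/3)·1 + (-6/13)·1 + 2·1 = 1 ✓
b·c: (-1/3)·5/2 + (-6/13)·11/4 + 2·1 = -4/39 ≠ 1/2 ⇒ order 1.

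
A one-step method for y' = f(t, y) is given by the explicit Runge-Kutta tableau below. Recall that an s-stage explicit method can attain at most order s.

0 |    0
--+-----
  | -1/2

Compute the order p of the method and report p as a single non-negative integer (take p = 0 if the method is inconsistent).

b = (-1/2)
c = (0)
Σ b_i: (-1/2)·1 = -1/2 ≠ 1 ⇒ order 0.

0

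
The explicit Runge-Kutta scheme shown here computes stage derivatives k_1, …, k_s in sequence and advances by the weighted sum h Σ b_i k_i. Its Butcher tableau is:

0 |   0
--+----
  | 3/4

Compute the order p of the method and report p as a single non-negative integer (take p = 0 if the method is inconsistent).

0

b = (3/4)
c = (0)
Σ b_i: 3/4·1 = 3/4 ≠ 1 ⇒ order 0.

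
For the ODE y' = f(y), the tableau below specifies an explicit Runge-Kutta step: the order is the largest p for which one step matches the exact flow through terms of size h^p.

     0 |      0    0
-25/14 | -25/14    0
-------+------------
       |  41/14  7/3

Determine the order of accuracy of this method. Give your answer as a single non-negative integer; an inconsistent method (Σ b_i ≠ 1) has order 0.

0

b = (41/14, 7/3)
c = (0, -25/14)
Σ b_i: 41/14·1 + 7/3·1 = 221/42 ≠ 1 ⇒ order 0.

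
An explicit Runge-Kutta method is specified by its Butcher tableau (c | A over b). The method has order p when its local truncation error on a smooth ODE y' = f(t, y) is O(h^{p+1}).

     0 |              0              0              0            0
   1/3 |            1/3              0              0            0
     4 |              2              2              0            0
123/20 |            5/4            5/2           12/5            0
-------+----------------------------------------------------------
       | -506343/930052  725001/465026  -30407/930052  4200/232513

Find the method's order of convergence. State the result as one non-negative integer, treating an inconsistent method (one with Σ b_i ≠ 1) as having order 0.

b = (-506343/930052, 725001/465026, -30407/930052, 4200/232513)
c = (0, 1/3, 4, 123/20)
Ac = (0, 0, 2/3, 313/30)
Σ b_i: (-506343/930052)·1 + 725001/465026·1 + (-30407/930052)·1 + 4200/232513·1 = 1 ✓
b·c: 725001/465026·1/3 + (-30407/930052)·4 + 4200/232513·123/20 = 1/2 ✓
b·c²: 725001/465026·1/9 + (-30407/930052)·16 + 4200/232513·15129/400 = 1/3 ✓
b·Ac: (-30407/930052)·2/3 + 4200/232513·313/30 = 1/6 ✓
b·c³: 725001/465026·1/27 + (-30407/930052)·64 + 4200/232513·1860867/8000 = 181392883/83704680 ≠ 1/4 ⇒ order 3.
b·(c∘Ac): (-30407/930052)·8/3 + 4200/232513·12833/200 = 747665/697539 ≠ 1/8
b·Ac²: (-30407/930052)·2/9 + 4200/232513·3481/90 = 2893633/4185234 ≠ 1/12
b·A²c: 4200/232513·8/5 = 6720/232513 ≠ 1/24

3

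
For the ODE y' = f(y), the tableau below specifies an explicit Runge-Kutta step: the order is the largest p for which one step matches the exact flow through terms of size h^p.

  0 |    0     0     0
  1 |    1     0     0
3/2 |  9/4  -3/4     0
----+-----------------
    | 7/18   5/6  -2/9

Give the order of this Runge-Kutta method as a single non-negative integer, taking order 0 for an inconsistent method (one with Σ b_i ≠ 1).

b = (7/18, 5/6, -2/9)
c = (0, 1, 3/2)
Ac = (0, 0, -3/4)
Σ b_i: 7/18·1 + 5/6·1 + (-2/9)·1 = 1 ✓
b·c: 5/6·1 + (-2/9)·3/2 = 1/2 ✓
b·c²: 5/6·1 + (-2/9)·9/4 = 1/3 ✓
b·Ac: (-2/9)·(-3/4) = 1/6 ✓; 3 stages ⇒ order 3.

3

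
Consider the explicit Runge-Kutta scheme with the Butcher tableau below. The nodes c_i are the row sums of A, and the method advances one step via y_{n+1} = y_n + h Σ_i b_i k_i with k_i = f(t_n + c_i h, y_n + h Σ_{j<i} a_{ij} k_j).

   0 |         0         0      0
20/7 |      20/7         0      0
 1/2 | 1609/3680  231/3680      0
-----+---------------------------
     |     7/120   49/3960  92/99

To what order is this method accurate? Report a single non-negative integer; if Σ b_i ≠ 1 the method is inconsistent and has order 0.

3

b = (7/120, 49/3960, 92/99)
c = (0, 20/7, 1/2)
Ac = (0, 0, 33/184)
Σ b_i: 7/120·1 + 49/3960·1 + 92/99·1 = 1 ✓
b·c: 49/3960·20/7 + 92/99·1/2 = 1/2 ✓
b·c²: 49/3960·400/49 + 92/99·1/4 = 1/3 ✓
b·Ac: 92/99·33/184 = 1/6 ✓; 3 stages ⇒ order 3.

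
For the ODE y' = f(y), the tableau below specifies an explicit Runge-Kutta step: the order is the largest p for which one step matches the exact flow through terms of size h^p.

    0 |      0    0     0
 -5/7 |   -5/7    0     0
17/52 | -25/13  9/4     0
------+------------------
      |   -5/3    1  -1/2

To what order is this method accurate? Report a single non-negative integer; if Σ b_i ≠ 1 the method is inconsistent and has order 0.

b = (-5/3, 1, -1/2)
c = (0, -5/7, 17/52)
Ac = (0, 0, -45/28)
Σ b_i: (-5/3)·1 + 1·1 + (-1/2)·1 = -7/6 ≠ 1 ⇒ order 0.

0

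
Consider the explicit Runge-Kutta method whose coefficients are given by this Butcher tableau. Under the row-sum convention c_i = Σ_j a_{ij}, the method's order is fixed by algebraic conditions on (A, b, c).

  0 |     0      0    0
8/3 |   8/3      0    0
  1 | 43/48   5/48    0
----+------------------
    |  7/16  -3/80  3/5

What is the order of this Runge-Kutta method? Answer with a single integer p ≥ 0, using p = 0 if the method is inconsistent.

3

b = (7/16, -3/80, 3/5)
c = (0, 8/3, 1)
Ac = (0, 0, 5/18)
Σ b_i: 7/16·1 + (-3/80)·1 + 3/5·1 = 1 ✓
b·c: (-3/80)·8/3 + 3/5·1 = 1/2 ✓
b·c²: (-3/80)·64/9 + 3/5·1 = 1/3 ✓
b·Ac: 3/5·5/18 = 1/6 ✓; 3 stages ⇒ order 3.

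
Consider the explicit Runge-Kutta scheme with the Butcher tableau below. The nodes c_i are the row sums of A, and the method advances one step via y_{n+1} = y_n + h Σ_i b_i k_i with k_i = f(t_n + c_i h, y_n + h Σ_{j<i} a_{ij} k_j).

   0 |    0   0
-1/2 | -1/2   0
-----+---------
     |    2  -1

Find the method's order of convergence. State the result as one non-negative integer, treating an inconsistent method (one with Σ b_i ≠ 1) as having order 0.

b = (2, -1)
c = (0, -1/2)
Σ b_i: 2·1 + (-1)·1 = 1 ✓
b·c: (-1)·(-1/2) = 1/2 ✓; 2 stages ⇒ order 2.

2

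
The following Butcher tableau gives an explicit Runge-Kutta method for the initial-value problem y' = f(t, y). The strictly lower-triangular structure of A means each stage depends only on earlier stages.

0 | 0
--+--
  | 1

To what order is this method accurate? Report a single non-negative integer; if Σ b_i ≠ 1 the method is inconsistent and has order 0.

b = (1)
c = (0)
Σ b_i: 1·1 = 1 ✓; 1 stage ⇒ order 1.

1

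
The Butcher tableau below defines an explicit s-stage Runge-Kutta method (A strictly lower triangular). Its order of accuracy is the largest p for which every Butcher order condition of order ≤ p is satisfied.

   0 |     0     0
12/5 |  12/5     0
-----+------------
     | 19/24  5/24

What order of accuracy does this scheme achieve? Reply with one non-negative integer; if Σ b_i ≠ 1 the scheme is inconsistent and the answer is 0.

2

b = (19/24, 5/24)
c = (0, 12/5)
Σ b_i: 19/24·1 + 5/24·1 = 1 ✓
b·c: 5/24·12/5 = 1/2 ✓; 2 stages ⇒ order 2.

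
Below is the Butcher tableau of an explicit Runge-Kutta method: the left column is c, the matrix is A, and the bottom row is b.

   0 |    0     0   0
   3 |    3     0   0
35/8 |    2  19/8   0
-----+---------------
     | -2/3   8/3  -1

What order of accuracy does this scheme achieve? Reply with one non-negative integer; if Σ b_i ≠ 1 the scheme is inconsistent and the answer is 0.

b = (-2/3, 8/3, -1)
c = (0, 3, 35/8)
Ac = (0, 0, 57/8)
Σ b_i: (-2/3)·1 + 8/3·1 + (-1)·1 = 1 ✓
b·c: 8/3·3 + (-1)·35/8 = 29/8 ≠ 1/2 ⇒ order 1.

1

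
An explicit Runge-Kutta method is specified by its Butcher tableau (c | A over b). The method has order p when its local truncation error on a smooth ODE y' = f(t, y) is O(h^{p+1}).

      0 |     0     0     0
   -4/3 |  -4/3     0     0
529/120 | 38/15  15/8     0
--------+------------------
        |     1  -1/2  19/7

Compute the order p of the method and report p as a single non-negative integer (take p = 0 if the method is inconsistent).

0

b = (1, -1/2, 19/7)
c = (0, -4/3, 529/120)
Ac = (0, 0, -5/2)
Σ b_i: 1·1 + (-1/2)·1 + 19/7·1 = 45/14 ≠ 1 ⇒ order 0.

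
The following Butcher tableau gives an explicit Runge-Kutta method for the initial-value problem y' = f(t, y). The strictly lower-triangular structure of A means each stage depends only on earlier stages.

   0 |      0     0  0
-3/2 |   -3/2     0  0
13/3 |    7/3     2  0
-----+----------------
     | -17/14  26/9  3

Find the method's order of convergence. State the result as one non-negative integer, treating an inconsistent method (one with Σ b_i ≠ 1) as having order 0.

b = (-17/14, 26/9, 3)
c = (0, -3/2, 13/3)
Ac = (0, 0, -3)
Σ b_i: (-17/14)·1 + 26/9·1 + 3·1 = 589/126 ≠ 1 ⇒ order 0.

0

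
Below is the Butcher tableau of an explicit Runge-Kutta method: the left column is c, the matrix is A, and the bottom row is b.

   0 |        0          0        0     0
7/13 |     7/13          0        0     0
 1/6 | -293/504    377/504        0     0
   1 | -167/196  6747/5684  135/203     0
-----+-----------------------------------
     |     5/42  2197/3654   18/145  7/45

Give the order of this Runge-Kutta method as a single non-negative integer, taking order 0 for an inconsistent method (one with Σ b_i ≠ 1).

4

b = (5/42, 2197/3654, 18/145, 7/45)
c = (0, 7/13, 1/6, 1)
Ac = (0, 0, 29/72, 3/4)
Σ b_i: 5/42·1 + 2197/3654·1 + 18/145·1 + 7/45·1 = 1 ✓
b·c: 2197/3654·7/13 + 18/145·1/6 + 7/45·1 = 1/2 ✓
b·c²: 2197/3654·49/169 + 18/145·1/36 + 7/45·1 = 1/3 ✓
b·Ac: 18/145·29/72 + 7/45·3/4 = 1/6 ✓
b·c³: 2197/3654·343/2197 + 18/145·1/216 + 7/45·1 = 1/4 ✓
b·(c∘Ac): 18/145·29/432 + 7/45·3/4 = 1/8 ✓
b·Ac²: 18/145·203/936 + 7/45·33/91 = 1/12 ✓
b·A²c: 7/45·15/56 = 1/24 ✓; 4 stages ⇒ order 4.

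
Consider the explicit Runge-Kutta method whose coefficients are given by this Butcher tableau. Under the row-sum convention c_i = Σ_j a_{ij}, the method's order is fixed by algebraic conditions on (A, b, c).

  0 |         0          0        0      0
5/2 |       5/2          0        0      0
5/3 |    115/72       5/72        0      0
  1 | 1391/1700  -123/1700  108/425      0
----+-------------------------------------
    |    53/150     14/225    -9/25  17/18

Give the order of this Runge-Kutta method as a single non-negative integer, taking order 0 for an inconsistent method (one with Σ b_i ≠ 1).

b = (53/150, 14/225, -9/25, 17/18)
c = (0, 5/2, 5/3, 1)
Ac = (0, 0, 25/144, 33/136)
Σ b_i: 53/150·1 + 14/225·1 + (-9/25)·1 + 17/18·1 = 1 ✓
b·c: 14/225·5/2 + (-9/25)·5/3 + 17/18·1 = 1/2 ✓
b·c²: 14/225·25/4 + (-9/25)·25/9 + 17/18·1 = 1/3 ✓
b·Ac: (-9/25)·25/144 + 17/18·33/136 = 1/6 ✓
b·c³: 14/225·125/8 + (-9/25)·125/27 + 17/18·1 = 1/4 ✓
b·(c∘Ac): (-9/25)·125/432 + 17/18·33/136 = 1/8 ✓
b·Ac²: (-9/25)·125/288 + 17/18·69/272 = 1/12 ✓
b·A²c: 17/18·3/68 = 1/24 ✓; 4 stages ⇒ order 4.

4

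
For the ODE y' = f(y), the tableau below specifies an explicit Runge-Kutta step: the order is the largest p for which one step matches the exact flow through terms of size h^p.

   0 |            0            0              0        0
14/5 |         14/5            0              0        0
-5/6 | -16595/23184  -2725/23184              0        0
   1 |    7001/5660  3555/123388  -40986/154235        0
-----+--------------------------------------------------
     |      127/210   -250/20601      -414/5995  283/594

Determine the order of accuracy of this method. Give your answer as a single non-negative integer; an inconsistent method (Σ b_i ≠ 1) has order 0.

b = (127/210, -250/20601, -414/5995, 283/594)
c = (0, 14/5, -5/6, 1)
Ac = (0, 0, -545/1656, 171/566)
Σ b_i: 127/210·1 + (-250/20601)·1 + (-414/5995)·1 + 283/594·1 = 1 ✓
b·c: (-250/20601)·14/5 + (-414/5995)·(-5/6) + 283/594·1 = 1/2 ✓
b·c²: (-250/20601)·196/25 + (-414/5995)·25/36 + 283/594·1 = 1/3 ✓
b·Ac: (-414/5995)·(-545/1656) + 283/594·171/566 = 1/6 ✓
b·c³: (-250/20601)·2744/125 + (-414/5995)·(-125/216) + 283/594·1 = 1/4 ✓
b·(c∘Ac): (-414/5995)·2725/9936 + 283/594·171/566 = 1/8 ✓
b·Ac²: (-414/5995)·(-763/828) + 283/594·117/2830 = 1/12 ✓
b·A²c: 283/594·99/1132 = 1/24 ✓; 4 stages ⇒ order 4.

4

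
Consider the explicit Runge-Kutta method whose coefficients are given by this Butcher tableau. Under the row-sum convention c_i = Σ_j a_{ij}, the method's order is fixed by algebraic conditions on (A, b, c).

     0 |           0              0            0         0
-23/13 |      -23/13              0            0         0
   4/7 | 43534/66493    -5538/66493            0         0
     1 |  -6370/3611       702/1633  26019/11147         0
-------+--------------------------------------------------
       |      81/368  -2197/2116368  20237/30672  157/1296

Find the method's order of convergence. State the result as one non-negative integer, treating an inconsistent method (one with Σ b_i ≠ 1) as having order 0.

b = (81/368, -2197/2116368, 20237/30672, 157/1296)
c = (0, -23/13, 4/7, 1)
Ac = (0, 0, 426/2891, 90/157)
Σ b_i: 81/368·1 + (-2197/2116368)·1 + 20237/30672·1 + 157/1296·1 = 1 ✓
b·c: (-2197/2116368)·(-23/13) + 20237/30672·4/7 + 157/1296·1 = 1/2 ✓
b·c²: (-2197/2116368)·529/169 + 20237/30672·16/49 + 157/1296·1 = 1/3 ✓
b·Ac: 20237/30672·426/2891 + 157/1296·90/157 = 1/6 ✓
b·c³: (-2197/2116368)·(-12167/2197) + 20237/30672·64/343 + 157/1296·1 = 1/4 ✓
b·(c∘Ac): 20237/30672·1704/20237 + 157/1296·90/157 = 1/8 ✓
b·Ac²: 20237/30672·(-9798/37583) + 157/1296·4302/2041 = 1/12 ✓
b·A²c: 157/1296·54/157 = 1/24 ✓; 4 stages ⇒ order 4.

4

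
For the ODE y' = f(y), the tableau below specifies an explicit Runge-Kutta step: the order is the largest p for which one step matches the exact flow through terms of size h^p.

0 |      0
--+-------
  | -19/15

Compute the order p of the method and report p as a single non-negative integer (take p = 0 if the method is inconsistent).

b = (-19/15)
c = (0)
Σ b_i: (-19/15)·1 = -19/15 ≠ 1 ⇒ order 0.

0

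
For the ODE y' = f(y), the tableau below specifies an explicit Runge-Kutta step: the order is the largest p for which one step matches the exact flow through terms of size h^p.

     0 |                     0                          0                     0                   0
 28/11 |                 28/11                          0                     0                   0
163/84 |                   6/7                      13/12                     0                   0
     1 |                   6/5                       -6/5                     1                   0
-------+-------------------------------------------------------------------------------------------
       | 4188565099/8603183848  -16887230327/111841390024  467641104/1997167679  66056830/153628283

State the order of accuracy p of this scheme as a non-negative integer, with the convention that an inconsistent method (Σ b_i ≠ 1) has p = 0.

b = (4188565099/8603183848, -16887230327/111841390024, 467641104/1997167679, 66056830/153628283)
c = (0, 28/11, 163/84, 1)
Ac = (0, 0, 91/33, -5147/4620)
Σ b_i: 4188565099/8603183848·1 + (-16887230327/111841390024)·1 + 467641104/1997167679·1 + 66056830/153628283·1 = 1 ✓
b·c: (-16887230327/111841390024)·28/11 + 467641104/1997167679·163/84 + 66056830/153628283·1 = 1/2 ✓
b·c²: (-16887230327/111841390024)·784/121 + 467641104/1997167679·26569/7056 + 66056830/153628283·1 = 1/3 ✓
b·Ac: 467641104/1997167679·91/33 + 66056830/153628283·(-5147/4620) = 1/6 ✓
b·c³: (-16887230327/111841390024)·21952/1331 + 467641104/1997167679·4330747/592704 + 66056830/153628283·1 = -148807024313/425857600476 ≠ 1/4 ⇒ order 3.
b·(c∘Ac): 467641104/1997167679·2119/396 + 66056830/153628283·(-5147/4620) = 7847185649/10139466678 ≠ 1/8
b·Ac²: 467641104/1997167679·2548/363 + 66056830/153628283·(-17117179/4268880) = -68587719749/851715200952 ≠ 1/12
b·A²c: 66056830/153628283·91/33 = 6011171530/5069733339 ≠ 1/24

3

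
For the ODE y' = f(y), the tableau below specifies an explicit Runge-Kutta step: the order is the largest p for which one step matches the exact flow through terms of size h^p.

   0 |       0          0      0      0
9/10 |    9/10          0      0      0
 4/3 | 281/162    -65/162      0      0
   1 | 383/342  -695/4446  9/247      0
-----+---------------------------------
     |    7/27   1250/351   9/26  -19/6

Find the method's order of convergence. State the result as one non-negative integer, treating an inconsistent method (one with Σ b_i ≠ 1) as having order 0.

b = (7/27, 1250/351, 9/26, -19/6)
c = (0, 9/10, 4/3, 1)
Ac = (0, 0, -13/36, -7/76)
Σ b_i: 7/27·1 + 1250/351·1 + 9/26·1 + (-19/6)·1 = 1 ✓
b·c: 1250/351·9/10 + 9/26·4/3 + (-19/6)·1 = 1/2 ✓
b·c²: 1250/351·81/100 + 9/26·16/9 + (-19/6)·1 = 1/3 ✓
b·Ac: 9/26·(-13/36) + (-19/6)·(-7/76) = 1/6 ✓
b·c³: 1250/351·729/1000 + 9/26·64/27 + (-19/6)·1 = 1/4 ✓
b·(c∘Ac): 9/26·(-13/27) + (-19/6)·(-7/76) = 1/8 ✓
b·Ac²: 9/26·(-13/40) + (-19/6)·(-47/760) = 1/12 ✓
b·A²c: (-19/6)·(-1/76) = 1/24 ✓; 4 stages ⇒ order 4.

4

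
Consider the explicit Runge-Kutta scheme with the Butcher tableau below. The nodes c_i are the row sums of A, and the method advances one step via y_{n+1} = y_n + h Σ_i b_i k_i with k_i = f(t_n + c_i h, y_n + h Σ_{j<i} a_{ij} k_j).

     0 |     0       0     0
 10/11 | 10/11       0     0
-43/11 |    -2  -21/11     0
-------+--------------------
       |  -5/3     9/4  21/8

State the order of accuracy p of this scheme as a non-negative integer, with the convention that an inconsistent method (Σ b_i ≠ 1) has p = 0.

0

b = (-5/3, 9/4, 21/8)
c = (0, 10/11, -43/11)
Ac = (0, 0, -210/121)
Σ b_i: (-5/3)·1 + 9/4·1 + 21/8·1 = 77/24 ≠ 1 ⇒ order 0.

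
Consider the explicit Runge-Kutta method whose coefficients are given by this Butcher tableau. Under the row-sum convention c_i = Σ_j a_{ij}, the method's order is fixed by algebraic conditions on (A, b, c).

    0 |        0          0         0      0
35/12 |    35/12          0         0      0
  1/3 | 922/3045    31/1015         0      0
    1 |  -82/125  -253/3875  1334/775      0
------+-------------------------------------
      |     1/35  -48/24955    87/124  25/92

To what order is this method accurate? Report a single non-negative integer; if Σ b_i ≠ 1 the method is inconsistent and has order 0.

b = (1/35, -48/24955, 87/124, 25/92)
c = (0, 35/12, 1/3, 1)
Ac = (0, 0, 31/348, 23/60)
Σ b_i: 1/35·1 + (-48/24955)·1 + 87/124·1 + 25/92·1 = 1 ✓
b·c: (-48/24955)·35/12 + 87/124·1/3 + 25/92·1 = 1/2 ✓
b·c²: (-48/24955)·1225/144 + 87/124·1/9 + 25/92·1 = 1/3 ✓
b·Ac: 87/124·31/348 + 25/92·23/60 = 1/6 ✓
b·c³: (-48/24955)·42875/1728 + 87/124·1/27 + 25/92·1 = 1/4 ✓
b·(c∘Ac): 87/124·31/1044 + 25/92·23/60 = 1/8 ✓
b·Ac²: 87/124·1085/4176 + 25/92·(-437/1200) = 1/12 ✓
b·A²c: 25/92·23/150 = 1/24 ✓; 4 stages ⇒ order 4.

4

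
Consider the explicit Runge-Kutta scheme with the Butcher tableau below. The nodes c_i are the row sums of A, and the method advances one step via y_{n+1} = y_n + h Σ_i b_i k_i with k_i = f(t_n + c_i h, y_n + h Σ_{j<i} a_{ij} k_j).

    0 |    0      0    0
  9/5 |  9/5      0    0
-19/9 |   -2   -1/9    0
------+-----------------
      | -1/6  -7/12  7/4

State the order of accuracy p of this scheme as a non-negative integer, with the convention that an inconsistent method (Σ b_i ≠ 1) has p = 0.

1

b = (-1/6, -7/12, 7/4)
c = (0, 9/5, -19/9)
Ac = (0, 0, -1/5)
Σ b_i: (-1/6)·1 + (-7/12)·1 + 7/4·1 = 1 ✓
b·c: (-7/12)·9/5 + 7/4·(-19/9) = -427/90 ≠ 1/2 ⇒ order 1.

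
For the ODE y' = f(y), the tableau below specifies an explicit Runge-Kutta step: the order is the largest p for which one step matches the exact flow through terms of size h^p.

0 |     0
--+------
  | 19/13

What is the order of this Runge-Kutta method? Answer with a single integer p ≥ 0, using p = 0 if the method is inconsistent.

b = (19/13)
c = (0)
Σ b_i: 19/13·1 = 19/13 ≠ 1 ⇒ order 0.

0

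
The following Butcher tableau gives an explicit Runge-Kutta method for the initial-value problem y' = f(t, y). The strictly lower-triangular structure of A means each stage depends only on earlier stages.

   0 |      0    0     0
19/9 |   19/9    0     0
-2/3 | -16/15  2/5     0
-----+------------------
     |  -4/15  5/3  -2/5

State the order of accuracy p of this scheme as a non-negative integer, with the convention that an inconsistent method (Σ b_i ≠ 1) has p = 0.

1

b = (-4/15, 5/3, -2/5)
c = (0, 19/9, -2/3)
Ac = (0, 0, 38/45)
Σ b_i: (-4/15)·1 + 5/3·1 + (-2/5)·1 = 1 ✓
b·c: 5/3·19/9 + (-2/5)·(-2/3) = 511/135 ≠ 1/2 ⇒ order 1.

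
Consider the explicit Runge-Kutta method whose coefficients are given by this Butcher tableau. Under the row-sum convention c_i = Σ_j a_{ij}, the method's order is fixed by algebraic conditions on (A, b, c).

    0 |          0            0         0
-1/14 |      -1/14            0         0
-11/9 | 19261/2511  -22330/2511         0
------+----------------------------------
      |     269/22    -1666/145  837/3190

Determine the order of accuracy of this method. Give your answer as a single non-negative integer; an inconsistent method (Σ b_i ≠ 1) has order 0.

b = (269/22, -1666/145, 837/3190)
c = (0, -1/14, -11/9)
Ac = (0, 0, 1595/2511)
Σ b_i: 269/22·1 + (-1666/145)·1 + 837/3190·1 = 1 ✓
b·c: (-1666/145)·(-1/14) + 837/3190·(-11/9) = 1/2 ✓
b·c²: (-1666/145)·1/196 + 837/3190·121/81 = 1/3 ✓
b·Ac: 837/3190·1595/2511 = 1/6 ✓; 3 stages ⇒ order 3.

3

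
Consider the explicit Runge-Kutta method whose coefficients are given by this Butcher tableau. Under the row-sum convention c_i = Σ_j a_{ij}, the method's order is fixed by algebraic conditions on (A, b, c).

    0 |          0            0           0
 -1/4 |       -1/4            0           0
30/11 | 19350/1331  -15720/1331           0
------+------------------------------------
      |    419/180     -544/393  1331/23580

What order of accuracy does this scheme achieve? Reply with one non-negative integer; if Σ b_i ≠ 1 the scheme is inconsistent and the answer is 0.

b = (419/180, -544/393, 1331/23580)
c = (0, -1/4, 30/11)
Ac = (0, 0, 3930/1331)
Σ b_i: 419/180·1 + (-544/393)·1 + 1331/23580·1 = 1 ✓
b·c: (-544/393)·(-1/4) + 1331/23580·30/11 = 1/2 ✓
b·c²: (-544/393)·1/16 + 1331/23580·900/121 = 1/3 ✓
b·Ac: 1331/23580·3930/1331 = 1/6 ✓; 3 stages ⇒ order 3.

3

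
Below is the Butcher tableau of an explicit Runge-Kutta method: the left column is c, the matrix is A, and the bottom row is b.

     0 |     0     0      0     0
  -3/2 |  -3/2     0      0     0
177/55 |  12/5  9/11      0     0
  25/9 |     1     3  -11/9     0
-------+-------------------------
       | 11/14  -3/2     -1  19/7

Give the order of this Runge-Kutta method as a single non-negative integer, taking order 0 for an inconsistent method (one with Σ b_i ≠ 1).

1

b = (11/14, -3/2, -1, 19/7)
c = (0, -3/2, 177/55, 25/9)
Ac = (0, 0, -27/22, -253/30)
Σ b_i: 11/14·1 + (-3/2)·1 + (-1)·1 + 19/7·1 = 1 ✓
b·c: (-3/2)·(-3/2) + (-1)·177/55 + 19/7·25/9 = 91081/13860 ≠ 1/2 ⇒ order 1.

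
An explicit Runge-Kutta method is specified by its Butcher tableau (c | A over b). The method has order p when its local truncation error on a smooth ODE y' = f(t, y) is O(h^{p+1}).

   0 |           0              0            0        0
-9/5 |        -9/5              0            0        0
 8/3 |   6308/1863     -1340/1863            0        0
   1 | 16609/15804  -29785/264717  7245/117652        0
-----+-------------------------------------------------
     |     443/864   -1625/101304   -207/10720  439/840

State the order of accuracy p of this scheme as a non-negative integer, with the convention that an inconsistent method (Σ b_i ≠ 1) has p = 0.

4

b = (443/864, -1625/101304, -207/10720, 439/840)
c = (0, -9/5, 8/3, 1)
Ac = (0, 0, 268/207, 161/439)
Σ b_i: 443/864·1 + (-1625/101304)·1 + (-207/10720)·1 + 439/840·1 = 1 ✓
b·c: (-1625/101304)·(-9/5) + (-207/10720)·8/3 + 439/840·1 = 1/2 ✓
b·c²: (-1625/101304)·81/25 + (-207/10720)·64/9 + 439/840·1 = 1/3 ✓
b·Ac: (-207/10720)·268/207 + 439/840·161/439 = 1/6 ✓
b·c³: (-1625/101304)·(-729/125) + (-207/10720)·512/27 + 439/840·1 = 1/4 ✓
b·(c∘Ac): (-207/10720)·2144/621 + 439/840·161/439 = 1/8 ✓
b·Ac²: (-207/10720)·(-268/115) + 439/840·161/2195 = 1/12 ✓
b·A²c: 439/840·35/439 = 1/24 ✓; 4 stages ⇒ order 4.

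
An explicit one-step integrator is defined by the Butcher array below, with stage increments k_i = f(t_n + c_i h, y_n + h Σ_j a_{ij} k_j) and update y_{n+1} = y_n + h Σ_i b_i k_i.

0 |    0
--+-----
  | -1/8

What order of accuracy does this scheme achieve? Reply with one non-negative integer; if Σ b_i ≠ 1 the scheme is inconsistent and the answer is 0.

0

b = (-1/8)
c = (0)
Σ b_i: (-1/8)·1 = -1/8 ≠ 1 ⇒ order 0.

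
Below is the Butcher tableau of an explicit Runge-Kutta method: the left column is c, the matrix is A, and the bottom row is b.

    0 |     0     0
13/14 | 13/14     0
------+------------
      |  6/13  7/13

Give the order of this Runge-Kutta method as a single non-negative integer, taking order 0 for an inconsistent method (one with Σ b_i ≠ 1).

2

b = (6/13, 7/13)
c = (0, 13/14)
Σ b_i: 6/13·1 + 7/13·1 = 1 ✓
b·c: 7/13·13/14 = 1/2 ✓; 2 stages ⇒ order 2.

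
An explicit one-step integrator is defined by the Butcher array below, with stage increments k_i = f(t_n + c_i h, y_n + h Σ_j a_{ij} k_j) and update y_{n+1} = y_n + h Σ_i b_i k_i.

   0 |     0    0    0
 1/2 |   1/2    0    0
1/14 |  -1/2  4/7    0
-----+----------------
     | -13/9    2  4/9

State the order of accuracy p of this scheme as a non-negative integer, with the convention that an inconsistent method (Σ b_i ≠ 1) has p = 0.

b = (-13/9, 2, 4/9)
c = (0, 1/2, 1/14)
Ac = (0, 0, 2/7)
Σ b_i: (-13/9)·1 + 2·1 + 4/9·1 = 1 ✓
b·c: 2·1/2 + 4/9·1/14 = 65/63 ≠ 1/2 ⇒ order 1.

1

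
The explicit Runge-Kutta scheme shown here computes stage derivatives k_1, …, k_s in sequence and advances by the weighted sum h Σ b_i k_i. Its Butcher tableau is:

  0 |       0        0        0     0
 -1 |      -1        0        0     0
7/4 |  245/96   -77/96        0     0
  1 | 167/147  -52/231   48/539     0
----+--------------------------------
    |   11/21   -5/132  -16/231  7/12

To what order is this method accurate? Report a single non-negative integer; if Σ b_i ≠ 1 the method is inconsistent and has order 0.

b = (11/21, -5/132, -16/231, 7/12)
c = (0, -1, 7/4, 1)
Ac = (0, 0, 77/96, 8/21)
Σ b_i: 11/21·1 + (-5/132)·1 + (-16/231)·1 + 7/12·1 = 1 ✓
b·c: (-5/132)·(-1) + (-16/231)·7/4 + 7/12·1 = 1/2 ✓
b·c²: (-5/132)·1 + (-16/231)·49/16 + 7/12·1 = 1/3 ✓
b·Ac: (-16/231)·77/96 + 7/12·8/21 = 1/6 ✓
b·c³: (-5/132)·(-1) + (-16/231)·343/64 + 7/12·1 = 1/4 ✓
b·(c∘Ac): (-16/231)·539/384 + 7/12·8/21 = 1/8 ✓
b·Ac²: (-16/231)·(-77/96) + 7/12·1/21 = 1/12 ✓
b·A²c: 7/12·1/14 = 1/24 ✓; 4 stages ⇒ order 4.

4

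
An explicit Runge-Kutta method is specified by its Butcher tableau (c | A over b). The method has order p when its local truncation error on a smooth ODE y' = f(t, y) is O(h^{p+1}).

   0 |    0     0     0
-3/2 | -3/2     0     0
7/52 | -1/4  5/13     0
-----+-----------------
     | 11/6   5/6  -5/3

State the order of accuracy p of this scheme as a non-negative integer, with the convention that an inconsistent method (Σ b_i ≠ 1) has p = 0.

b = (11/6, 5/6, -5/3)
c = (0, -3/2, 7/52)
Ac = (0, 0, -15/26)
Σ b_i: 11/6·1 + 5/6·1 + (-5/3)·1 = 1 ✓
b·c: 5/6·(-3/2) + (-5/3)·7/52 = -115/78 ≠ 1/2 ⇒ order 1.

1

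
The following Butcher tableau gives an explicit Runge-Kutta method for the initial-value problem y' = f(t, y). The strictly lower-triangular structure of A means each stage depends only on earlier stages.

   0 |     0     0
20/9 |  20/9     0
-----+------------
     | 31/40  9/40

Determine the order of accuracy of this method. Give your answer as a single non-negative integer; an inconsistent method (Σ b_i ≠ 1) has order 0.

b = (31/40, 9/40)
c = (0, 20/9)
Σ b_i: 31/40·1 + 9/40·1 = 1 ✓
b·c: 9/40·20/9 = 1/2 ✓; 2 stages ⇒ order 2.

2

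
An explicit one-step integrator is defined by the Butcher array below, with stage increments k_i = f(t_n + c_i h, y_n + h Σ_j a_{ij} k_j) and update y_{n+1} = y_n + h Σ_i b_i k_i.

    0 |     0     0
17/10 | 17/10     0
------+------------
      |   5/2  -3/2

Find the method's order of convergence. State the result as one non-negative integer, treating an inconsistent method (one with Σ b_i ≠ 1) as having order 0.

b = (5/2, -3/2)
c = (0, 17/10)
Σ b_i: 5/2·1 + (-3/2)·1 = 1 ✓
b·c: (-3/2)·17/10 = -51/20 ≠ 1/2 ⇒ order 1.

1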